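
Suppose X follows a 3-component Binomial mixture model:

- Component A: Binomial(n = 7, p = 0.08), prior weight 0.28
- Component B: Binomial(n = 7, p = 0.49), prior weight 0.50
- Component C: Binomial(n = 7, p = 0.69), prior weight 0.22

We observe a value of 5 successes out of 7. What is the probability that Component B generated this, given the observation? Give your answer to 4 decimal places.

0.5262

By Bayes' theorem, P(k | x) = w_k f_k(x) / Σ_j w_j f_j(x).
Evaluate each component's likelihood at the observed value:
  L_A = 5.82432e-05
  L_B = 0.154291
  L_C = 0.315637
Multiply by the mixture weights:
  w_A·L_A = 0.28 × 5.82432e-05 = 1.63081e-05
  w_B·L_B = 0.50 × 0.154291 = 0.0771454
  w_C·L_C = 0.22 × 0.315637 = 0.0694402
Sum: 1.63081e-05 + 0.0771454 + 0.0694402 = 0.146602
Responsibility of Component B: 0.0771454 / 0.146602 ≈ 0.5262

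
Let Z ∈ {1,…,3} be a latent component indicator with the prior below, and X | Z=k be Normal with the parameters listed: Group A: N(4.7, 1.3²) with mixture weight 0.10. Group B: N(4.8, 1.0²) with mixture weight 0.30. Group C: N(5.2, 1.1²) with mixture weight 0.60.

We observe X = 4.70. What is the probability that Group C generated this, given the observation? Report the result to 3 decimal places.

The responsibility of component k is w_k f_k(x) divided by Σ_j w_j f_j(x).
Evaluate each component's likelihood at the observed value:
  p_A = (1/(1.3·√(2π)))·exp(−(4.70−4.7)²/(2·1.3²)) = 0.306879·exp(-0.00000) = 0.306879
  p_B = (1/(1.0·√(2π)))·exp(−(4.70−4.8)²/(2·1.0²)) = 0.398942·exp(-0.00500) = 0.396953
  p_C = (1/(1.1·√(2π)))·exp(−(4.70−5.2)²/(2·1.1²)) = 0.362675·exp(-0.10331) = 0.327079
Weight by the priors:
  w_A·p_A = 0.10 × 0.306879 = 0.0306879
  w_B·p_B = 0.30 × 0.396953 = 0.119086
  w_C·p_C = 0.60 × 0.327079 = 0.196247
Normaliser: 0.0306879 + 0.119086 + 0.196247 = 0.346021
P(Group C | x) = 0.196247 / 0.346021 ≈ 0.567

0.567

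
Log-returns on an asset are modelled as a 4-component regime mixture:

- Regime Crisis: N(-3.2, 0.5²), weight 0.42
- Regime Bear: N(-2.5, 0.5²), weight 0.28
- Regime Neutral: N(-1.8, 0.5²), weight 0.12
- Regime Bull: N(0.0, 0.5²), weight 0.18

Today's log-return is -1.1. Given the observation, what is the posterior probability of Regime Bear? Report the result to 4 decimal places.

0.0833

The responsibility of component k is π_k f_k(x) divided by Σ_j π_j f_j(x).
Normal densities:
  p_Crisis = (1/(0.5·√(2π)))·exp(−(-1.1−-3.2)²/(2·0.5²)) = 0.797885·exp(-8.82000) = 0.000117886
  p_Bear = (1/(0.5·√(2π)))·exp(−(-1.1−-2.5)²/(2·0.5²)) = 0.797885·exp(-3.92000) = 0.0158309
  p_Neutral = (1/(0.5·√(2π)))·exp(−(-1.1−-1.8)²/(2·0.5²)) = 0.797885·exp(-0.98000) = 0.299455
  p_Bull = (1/(0.5·√(2π)))·exp(−(-1.1−0.0)²/(2·0.5²)) = 0.797885·exp(-2.42000) = 0.0709492
Unnormalised posteriors:
  π_Crisis·p_Crisis = 0.42 × 0.000117886 = 4.95122e-05
  π_Bear·p_Bear = 0.28 × 0.0158309 = 0.00443265
  π_Neutral·p_Neutral = 0.12 × 0.299455 = 0.0359346
  π_Bull·p_Bull = 0.18 × 0.0709492 = 0.0127709
Normaliser: 4.95122e-05 + 0.00443265 + 0.0359346 + 0.0127709 = 0.0531876
P(Regime Bear | -1.1) ≈ 0.0833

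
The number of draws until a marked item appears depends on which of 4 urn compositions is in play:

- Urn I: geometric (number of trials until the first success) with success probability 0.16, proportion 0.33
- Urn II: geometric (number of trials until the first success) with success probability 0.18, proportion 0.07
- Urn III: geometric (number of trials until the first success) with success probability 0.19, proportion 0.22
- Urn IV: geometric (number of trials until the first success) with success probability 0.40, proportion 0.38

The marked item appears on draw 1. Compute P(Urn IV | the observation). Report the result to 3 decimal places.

0.586

The responsibility of component k is P(Z=k) f_k(x) divided by Σ_j P(Z=j) f_j(x).
Evaluate each component's likelihood at the observed value:
  L_I = 0.16·(1−0.16)^0 = 0.16·1 = 0.16
  L_II = 0.18·(1−0.18)^0 = 0.18·1 = 0.18
  L_III = 0.19·(1−0.19)^0 = 0.19·1 = 0.19
  L_IV = 0.40·(1−0.40)^0 = 0.40·1 = 0.4
Multiply by the mixture weights:
  P(Z=I)·L_I = 0.33 × 0.16 = 0.0528
  P(Z=II)·L_II = 0.07 × 0.18 = 0.0126
  P(Z=III)·L_III = 0.22 × 0.19 = 0.0418
  P(Z=IV)·L_IV = 0.38 × 0.4 = 0.152
Evidence: 0.0528 + 0.0126 + 0.0418 + 0.152 = 0.2592
Responsibility of Urn IV: 0.152 / 0.2592 ≈ 0.586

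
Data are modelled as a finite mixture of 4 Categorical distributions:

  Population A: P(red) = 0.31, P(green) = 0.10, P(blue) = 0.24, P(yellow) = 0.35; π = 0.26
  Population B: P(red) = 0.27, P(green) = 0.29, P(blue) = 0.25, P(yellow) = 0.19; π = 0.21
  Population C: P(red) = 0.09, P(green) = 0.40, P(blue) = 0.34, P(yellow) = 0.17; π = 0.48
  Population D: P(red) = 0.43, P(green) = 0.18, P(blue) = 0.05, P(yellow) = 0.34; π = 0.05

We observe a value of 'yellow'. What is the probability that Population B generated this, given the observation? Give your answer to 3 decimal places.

Apply Bayes' rule: the posterior for each component is proportional to its prior times its likelihood at x.
Component likelihoods at x = 'yellow':
  p_A = P(yellow | comp) = 0.35
  p_B = P(yellow | comp) = 0.19
  p_C = P(yellow | comp) = 0.17
  p_D = P(yellow | comp) = 0.34
Prior × likelihood for each component:
  P(Z=A)·p_A = 0.26 × 0.35 = 0.091
  P(Z=B)·p_B = 0.21 × 0.19 = 0.0399
  P(Z=C)·p_C = 0.48 × 0.17 = 0.0816
  P(Z=D)·p_D = 0.05 × 0.34 = 0.017
Marginal: 0.091 + 0.0399 + 0.0816 + 0.017 = 0.2295
Responsibility of Population B: 0.0399 / 0.2295 ≈ 0.174

0.174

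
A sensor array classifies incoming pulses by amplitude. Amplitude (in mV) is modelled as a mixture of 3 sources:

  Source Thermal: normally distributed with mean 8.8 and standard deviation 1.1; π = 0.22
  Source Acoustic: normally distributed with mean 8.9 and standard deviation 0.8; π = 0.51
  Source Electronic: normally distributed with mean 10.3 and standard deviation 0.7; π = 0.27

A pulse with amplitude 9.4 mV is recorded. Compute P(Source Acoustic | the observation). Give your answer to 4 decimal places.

0.6059

P(component k | x) = π_k·f_k(x) / marginal(x), where marginal(x) = Σ_j π_j·f_j(x).
Component likelihoods at x = 9.4 mV:
  L_Thermal = 0.312544
  L_Acoustic = 0.410201
  L_Electronic = 0.249376
Weight by the priors:
  π_Thermal·L_Thermal = 0.22 × 0.312544 = 0.0687597
  π_Acoustic·L_Acoustic = 0.51 × 0.410201 = 0.209203
  π_Electronic·L_Electronic = 0.27 × 0.249376 = 0.0673315
Normaliser: 0.0687597 + 0.209203 + 0.0673315 = 0.345294
Responsibility of Source Acoustic: 0.209203 / 0.345294 ≈ 0.6059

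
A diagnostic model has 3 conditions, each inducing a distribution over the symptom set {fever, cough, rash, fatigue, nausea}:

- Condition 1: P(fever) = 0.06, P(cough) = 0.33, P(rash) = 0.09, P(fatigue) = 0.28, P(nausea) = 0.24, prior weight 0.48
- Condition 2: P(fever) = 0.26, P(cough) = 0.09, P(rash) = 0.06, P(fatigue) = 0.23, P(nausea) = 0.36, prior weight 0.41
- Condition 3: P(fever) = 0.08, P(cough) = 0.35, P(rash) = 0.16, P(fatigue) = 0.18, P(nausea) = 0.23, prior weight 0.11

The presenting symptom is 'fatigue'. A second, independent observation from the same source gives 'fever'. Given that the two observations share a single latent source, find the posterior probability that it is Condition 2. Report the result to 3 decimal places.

Posterior ∝ prior × likelihood, so P(k | x) ∝ π_k f_k(x); normalise over all components.
Since both observations come from the same component, the likelihood for component k is f_k(x₁)·f_k(x₂).
  L_1 = [0.28] × [0.06] = 0.0168
  L_2 = [0.23] × [0.26] = 0.0598
  L_3 = [0.18] × [0.08] = 0.0144
Unnormalised posteriors:
  π_1·L_1 = 0.48 × 0.0168 = 0.008064
  π_2·L_2 = 0.41 × 0.0598 = 0.024518
  π_3·L_3 = 0.11 × 0.0144 = 0.001584
Normaliser: 0.008064 + 0.024518 + 0.001584 = 0.034166
P(Condition 2 | x₁, x₂) = 0.024518 / 0.034166 ≈ 0.718

0.718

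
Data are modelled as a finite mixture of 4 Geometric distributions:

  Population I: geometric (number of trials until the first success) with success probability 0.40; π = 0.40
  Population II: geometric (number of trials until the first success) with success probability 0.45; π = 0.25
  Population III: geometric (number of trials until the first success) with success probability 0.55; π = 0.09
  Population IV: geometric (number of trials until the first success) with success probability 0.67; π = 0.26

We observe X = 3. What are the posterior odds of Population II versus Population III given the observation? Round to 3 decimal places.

Only the two components matter; the odds are (π_i f_i(x)) / (π_j f_j(x)).
Component likelihoods at x = 3:
  p_I = 0.40·(1−0.40)^2 = 0.40·0.36 = 0.144
  p_II = 0.45·(1−0.45)^2 = 0.45·0.3025 = 0.136125
  p_III = 0.55·(1−0.55)^2 = 0.55·0.2025 = 0.111375
  p_IV = 0.67·(1−0.67)^2 = 0.67·0.1089 = 0.072963
Odds = (0.25/0.09) × (0.136125/0.111375) = 2.77778 × 1.22222 ≈ 3.395

3.395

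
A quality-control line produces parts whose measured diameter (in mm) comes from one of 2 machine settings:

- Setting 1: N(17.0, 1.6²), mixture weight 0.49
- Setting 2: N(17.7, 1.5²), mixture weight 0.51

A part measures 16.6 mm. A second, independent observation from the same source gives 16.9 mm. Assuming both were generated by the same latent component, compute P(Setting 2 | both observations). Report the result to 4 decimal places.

0.4480

The responsibility of component k is π_k f_k(x) divided by Σ_j π_j f_j(x).
Since both observations come from the same component, the likelihood for component k is f_k(x₁)·f_k(x₂).
  p_1 = [(1/(1.6·√(2π)))·exp(−(16.6−17.0)²/(2·1.6²)) = 0.249339·exp(-0.03125) = 0.241668] × [0.248852] = 0.0601396
  p_2 = [(1/(1.5·√(2π)))·exp(−(16.6−17.7)²/(2·1.5²)) = 0.265962·exp(-0.26889) = 0.203255] × [0.230703] = 0.0468915
Prior × likelihood for each component:
  π_1·p_1 = 0.49 × 0.0601396 = 0.0294684
  π_2·p_2 = 0.51 × 0.0468915 = 0.0239147
Marginal: 0.0294684 + 0.0239147 = 0.0533831
Responsibility of Setting 2: 0.0239147 / 0.0533831 ≈ 0.4480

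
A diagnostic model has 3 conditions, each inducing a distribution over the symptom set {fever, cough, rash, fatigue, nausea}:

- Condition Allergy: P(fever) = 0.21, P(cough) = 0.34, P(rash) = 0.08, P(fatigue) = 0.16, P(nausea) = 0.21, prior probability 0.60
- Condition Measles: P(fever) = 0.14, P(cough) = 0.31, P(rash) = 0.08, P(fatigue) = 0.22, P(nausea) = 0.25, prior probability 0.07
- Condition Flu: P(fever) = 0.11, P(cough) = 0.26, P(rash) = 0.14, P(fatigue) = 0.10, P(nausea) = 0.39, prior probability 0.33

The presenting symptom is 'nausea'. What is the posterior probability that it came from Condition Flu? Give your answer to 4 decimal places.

The responsibility of component k is π_k f_k(x) divided by Σ_j π_j f_j(x).
Component likelihoods at x = 'nausea':
  p_Allergy = 0.21
  p_Measles = 0.25
  p_Flu = 0.39
Prior × likelihood for each component:
  π_Allergy·p_Allergy = 0.60 × 0.21 = 0.126
  π_Measles·p_Measles = 0.07 × 0.25 = 0.0175
  π_Flu·p_Flu = 0.33 × 0.39 = 0.1287
Marginal: 0.126 + 0.0175 + 0.1287 = 0.2722
Responsibility of Condition Flu: 0.1287 / 0.2722 ≈ 0.4728

0.4728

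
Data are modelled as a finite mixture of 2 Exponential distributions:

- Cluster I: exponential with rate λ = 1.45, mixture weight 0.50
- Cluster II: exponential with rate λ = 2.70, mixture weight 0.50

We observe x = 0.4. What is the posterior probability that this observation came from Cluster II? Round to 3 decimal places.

0.530

P(component k | x) = w_k·f_k(x) / marginal(x), where marginal(x) = Σ_j w_j·f_j(x).
Exponential densities:
  f_I = 1.45·e^(−1.45·0.4) = 1.45·e^(−0.5800) = 0.811853
  f_II = 2.70·e^(−2.70·0.4) = 2.70·e^(−1.0800) = 0.916908
Weight by the priors:
  w_I·f_I = 0.50 × 0.811853 = 0.405926
  w_II·f_II = 0.50 × 0.916908 = 0.458454
Sum: 0.405926 + 0.458454 = 0.86438
P(Cluster II | data) ≈ 0.530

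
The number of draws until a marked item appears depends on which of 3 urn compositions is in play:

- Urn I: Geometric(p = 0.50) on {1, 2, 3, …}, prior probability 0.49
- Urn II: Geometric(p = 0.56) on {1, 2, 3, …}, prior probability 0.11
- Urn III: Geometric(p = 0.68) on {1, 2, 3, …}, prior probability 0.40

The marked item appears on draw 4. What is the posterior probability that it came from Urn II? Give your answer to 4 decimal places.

0.1172

P(component k | x) = π_k·f_k(x) / marginal(x), where marginal(x) = Σ_j π_j·f_j(x).
Component likelihoods at x = 4:
  p_I = 0.0625
  p_II = 0.047703
  p_III = 0.0222822
Multiply by the mixture weights:
  π_I·p_I = 0.49 × 0.0625 = 0.030625
  π_II·p_II = 0.11 × 0.047703 = 0.00524733
  π_III·p_III = 0.40 × 0.0222822 = 0.0089129
Evidence: 0.030625 + 0.00524733 + 0.0089129 = 0.0447852
P(Urn II | the observation) = 0.00524733 / 0.0447852 ≈ 0.1172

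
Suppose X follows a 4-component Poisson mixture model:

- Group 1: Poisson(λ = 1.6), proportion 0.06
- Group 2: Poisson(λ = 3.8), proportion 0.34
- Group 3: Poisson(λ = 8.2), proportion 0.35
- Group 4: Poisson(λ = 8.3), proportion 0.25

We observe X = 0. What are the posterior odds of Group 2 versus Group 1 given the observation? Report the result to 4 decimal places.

0.6279

Since P(k|x) ∝ π_k f_k(x), the posterior odds are π_i f_i(x) / (π_j f_j(x)).
Component likelihoods at x = 0:
  L_1 = e^(−1.6)·1.6^0/0! = 0.201897
  L_2 = e^(−3.8)·3.8^0/0! = 0.0223708
  L_3 = e^(−8.2)·8.2^0/0! = 0.000274654
  L_4 = e^(−8.3)·8.3^0/0! = 0.000248517
0.00760606 / 0.0121138 ≈ 0.6279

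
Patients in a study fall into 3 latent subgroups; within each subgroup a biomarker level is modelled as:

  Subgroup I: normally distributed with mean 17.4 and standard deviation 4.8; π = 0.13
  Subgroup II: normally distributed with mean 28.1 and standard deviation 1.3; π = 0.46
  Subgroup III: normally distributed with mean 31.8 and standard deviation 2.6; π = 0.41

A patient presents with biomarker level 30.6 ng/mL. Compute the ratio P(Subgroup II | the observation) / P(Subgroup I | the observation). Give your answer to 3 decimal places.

Only the two components matter; the odds are (π_i f_i(x)) / (π_j f_j(x)).
Component likelihoods at x = 30.6 ng/mL:
  f_I = 0.00189449
  f_II = 0.0482956
  f_III = 0.137937
Posterior odds = (π_II·f_II) / (π_I·f_I) = (0.46·0.0482956) / (0.13·0.00189449) = 0.022216 / 0.000246284 ≈ 90.205

90.205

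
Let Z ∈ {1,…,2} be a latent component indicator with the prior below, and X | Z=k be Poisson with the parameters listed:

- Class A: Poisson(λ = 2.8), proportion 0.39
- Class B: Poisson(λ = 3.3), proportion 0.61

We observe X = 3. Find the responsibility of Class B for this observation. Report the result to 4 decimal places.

P(component k | x) = w_k·f_k(x) / marginal(x), where marginal(x) = Σ_j w_j·f_j(x).
Evaluate each component's likelihood at the observed value:
  f_A = e^(−2.8)·2.8^3/3! = 0.222484
  f_B = e^(−3.3)·3.3^3/3! = 0.220912
Prior × likelihood for each component:
  w_A·f_A = 0.39 × 0.222484 = 0.0867687
  w_B·f_B = 0.61 × 0.220912 = 0.134756
Sum: 0.0867687 + 0.134756 = 0.221525
P(Class B | 3) ≈ 0.6083

0.6083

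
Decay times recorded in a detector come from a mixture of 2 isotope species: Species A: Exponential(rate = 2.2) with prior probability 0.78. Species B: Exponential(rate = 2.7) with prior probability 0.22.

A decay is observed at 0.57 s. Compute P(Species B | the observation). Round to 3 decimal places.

The responsibility of component k is w_k f_k(x) divided by Σ_j w_j f_j(x).
Component likelihoods at x = 0.57 s:
  f_A = 2.2·e^(−2.2·0.57) = 2.2·e^(−1.2540) = 0.627794
  f_B = 2.7·e^(−2.7·0.57) = 2.7·e^(−1.5390) = 0.579408
Prior × likelihood for each component:
  w_A·f_A = 0.78 × 0.627794 = 0.48968
  w_B·f_B = 0.22 × 0.579408 = 0.12747
Evidence: 0.48968 + 0.12747 = 0.617149
Responsibility of Species B: 0.12747 / 0.617149 ≈ 0.207

0.207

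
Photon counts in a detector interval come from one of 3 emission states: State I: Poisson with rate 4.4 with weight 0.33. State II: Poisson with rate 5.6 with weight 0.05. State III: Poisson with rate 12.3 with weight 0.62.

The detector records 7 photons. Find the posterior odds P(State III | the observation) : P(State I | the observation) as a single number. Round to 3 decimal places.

Since P(k|x) ∝ π_k f_k(x), the posterior odds are π_i f_i(x) / (π_j f_j(x)).
Evaluate each component's likelihood at the observed value:
  p_I = e^(−4.4)·4.4^7/7! = 0.0777754
  p_II = e^(−5.6)·5.6^7/7! = 0.126717
  p_III = e^(−12.3)·12.3^7/7! = 0.0384665
Odds = (0.62/0.33) × (0.0384665/0.0777754) = 1.87879 × 0.494585 ≈ 0.929

0.929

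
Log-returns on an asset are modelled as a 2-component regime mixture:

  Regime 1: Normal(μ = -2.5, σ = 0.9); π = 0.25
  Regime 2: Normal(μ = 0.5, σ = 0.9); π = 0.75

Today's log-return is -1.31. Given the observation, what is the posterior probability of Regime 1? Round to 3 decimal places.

The responsibility of component k is π_k f_k(x) divided by Σ_j π_j f_j(x).
Normal densities:
  f_1 = (1/(0.9·√(2π)))·exp(−(-1.31−-2.5)²/(2·0.9²)) = 0.443269·exp(-0.87414) = 0.184942
  f_2 = (1/(0.9·√(2π)))·exp(−(-1.31−0.5)²/(2·0.9²)) = 0.443269·exp(-2.02228) = 0.0586679
Prior × likelihood for each component:
  π_1·f_1 = 0.25 × 0.184942 = 0.0462355
  π_2·f_2 = 0.75 × 0.0586679 = 0.044001
Sum: 0.0462355 + 0.044001 = 0.0902364
Responsibility of Regime 1: 0.0462355 / 0.0902364 ≈ 0.512

0.512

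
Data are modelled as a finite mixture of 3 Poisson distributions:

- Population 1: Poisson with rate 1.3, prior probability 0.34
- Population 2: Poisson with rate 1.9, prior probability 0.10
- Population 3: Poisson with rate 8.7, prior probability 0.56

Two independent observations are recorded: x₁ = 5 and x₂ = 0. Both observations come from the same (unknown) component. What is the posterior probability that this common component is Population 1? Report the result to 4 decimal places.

Apply Bayes' rule: the posterior for each component is proportional to its prior times its likelihood at x.
Since both observations come from the same component, the likelihood for component k is f_k(x₁)·f_k(x₂).
  f_1 = [0.00843243] × [0.272532] = 0.0022981
  f_2 = [0.0308622] × [0.149569] = 0.00461602
  f_3 = [0.0691915] × [0.000166586] = 1.15263e-05
Multiply by the mixture weights:
  π_1·f_1 = 0.34 × 0.0022981 = 0.000781356
  π_2·f_2 = 0.10 × 0.00461602 = 0.000461602
  π_3·f_3 = 0.56 × 1.15263e-05 = 6.45474e-06
Evidence: 0.000781356 + 0.000461602 + 6.45474e-06 = 0.00124941
Responsibility of Population 1: 0.000781356 / 0.00124941 ≈ 0.6254

0.6254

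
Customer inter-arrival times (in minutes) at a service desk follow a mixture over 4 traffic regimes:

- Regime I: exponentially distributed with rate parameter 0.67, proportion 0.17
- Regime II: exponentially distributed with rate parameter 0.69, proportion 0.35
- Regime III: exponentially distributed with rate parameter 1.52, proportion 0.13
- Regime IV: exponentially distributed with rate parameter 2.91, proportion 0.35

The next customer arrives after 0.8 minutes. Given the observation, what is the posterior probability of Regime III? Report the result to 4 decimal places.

0.1611

Posterior ∝ prior × likelihood, so P(k | x) ∝ w_k f_k(x); normalise over all components.
Component likelihoods at x = 0.8 minutes:
  f_I = 0.67·e^(−0.67·0.8) = 0.67·e^(−0.5360) = 0.392006
  f_II = 0.69·e^(−0.69·0.8) = 0.69·e^(−0.5520) = 0.3973
  f_III = 1.52·e^(−1.52·0.8) = 1.52·e^(−1.2160) = 0.450548
  f_IV = 2.91·e^(−2.91·0.8) = 2.91·e^(−2.3280) = 0.283697
Weight by the priors:
  w_I·f_I = 0.17 × 0.392006 = 0.0666411
  w_II·f_II = 0.35 × 0.3973 = 0.139055
  w_III·f_III = 0.13 × 0.450548 = 0.0585713
  w_IV·f_IV = 0.35 × 0.283697 = 0.0992941
Evidence: 0.0666411 + 0.139055 + 0.0585713 + 0.0992941 = 0.363561
Responsibility of Regime III: 0.0585713 / 0.363561 ≈ 0.1611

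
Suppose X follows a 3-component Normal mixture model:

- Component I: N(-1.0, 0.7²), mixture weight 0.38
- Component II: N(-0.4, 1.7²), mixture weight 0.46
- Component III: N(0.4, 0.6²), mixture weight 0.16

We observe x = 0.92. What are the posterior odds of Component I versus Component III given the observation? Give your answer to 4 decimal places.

0.0689

Only the two components matter; the odds are (w_i f_i(x)) / (w_j f_j(x)).
Evaluate each component's likelihood at the observed value:
  p_I = 0.0132482
  p_II = 0.173597
  p_III = 0.456727
Posterior odds = (w_I·p_I) / (w_III·p_III) = (0.38·0.0132482) / (0.16·0.456727) = 0.0050343 / 0.0730764 ≈ 0.0689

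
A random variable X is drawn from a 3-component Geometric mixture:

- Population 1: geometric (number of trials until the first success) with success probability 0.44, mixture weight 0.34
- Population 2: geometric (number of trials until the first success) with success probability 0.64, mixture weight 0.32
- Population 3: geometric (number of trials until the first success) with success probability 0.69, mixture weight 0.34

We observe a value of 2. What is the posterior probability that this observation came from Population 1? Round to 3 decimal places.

Apply Bayes' rule: the posterior for each component is proportional to its prior times its likelihood at x.
Geometric probabilities:
  f_1 = 0.2464
  f_2 = 0.2304
  f_3 = 0.2139
Prior × likelihood for each component:
  w_1·f_1 = 0.34 × 0.2464 = 0.083776
  w_2·f_2 = 0.32 × 0.2304 = 0.073728
  w_3·f_3 = 0.34 × 0.2139 = 0.072726
Sum: 0.083776 + 0.073728 + 0.072726 = 0.23023
P(Population 1 | x) = 0.083776 / 0.23023 ≈ 0.364

0.364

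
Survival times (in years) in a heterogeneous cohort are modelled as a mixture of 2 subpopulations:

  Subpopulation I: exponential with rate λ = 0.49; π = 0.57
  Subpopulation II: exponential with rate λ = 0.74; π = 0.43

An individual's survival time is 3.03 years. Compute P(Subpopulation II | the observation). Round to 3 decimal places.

The responsibility of component k is w_k f_k(x) divided by Σ_j w_j f_j(x).
Exponential densities:
  f_I = 0.49·e^(−0.49·3.03) = 0.49·e^(−1.4847) = 0.111019
  f_II = 0.74·e^(−0.74·3.03) = 0.74·e^(−2.2422) = 0.0786062
Multiply by the mixture weights:
  w_I·f_I = 0.57 × 0.111019 = 0.0632811
  w_II·f_II = 0.43 × 0.0786062 = 0.0338007
Normaliser: 0.0632811 + 0.0338007 = 0.0970817
P(Subpopulation II | x) ≈ 0.348

0.348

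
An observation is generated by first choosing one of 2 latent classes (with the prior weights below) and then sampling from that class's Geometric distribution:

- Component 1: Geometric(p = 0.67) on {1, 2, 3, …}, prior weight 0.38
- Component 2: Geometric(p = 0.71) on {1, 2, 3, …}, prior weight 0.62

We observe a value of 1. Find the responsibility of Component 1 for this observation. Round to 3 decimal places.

P(component k | x) = P(Z=k)·f_k(x) / marginal(x), where marginal(x) = Σ_j P(Z=j)·f_j(x).
Evaluate each component's likelihood at the observed value:
  f_1 = 0.67
  f_2 = 0.71
Multiply by the mixture weights:
  P(Z=1)·f_1 = 0.38 × 0.67 = 0.2546
  P(Z=2)·f_2 = 0.62 × 0.71 = 0.4402
Normaliser: 0.2546 + 0.4402 = 0.6948
P(Component 1 | x) = 0.2546 / 0.6948 ≈ 0.366

0.366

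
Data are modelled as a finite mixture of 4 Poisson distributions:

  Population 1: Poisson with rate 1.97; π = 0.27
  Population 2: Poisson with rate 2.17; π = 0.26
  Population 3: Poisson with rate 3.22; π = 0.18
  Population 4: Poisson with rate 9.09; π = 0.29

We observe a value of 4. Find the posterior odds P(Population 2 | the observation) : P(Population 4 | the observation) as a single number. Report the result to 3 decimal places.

2.948

Posterior odds = (π_i f_i(x)) / (π_j f_j(x)); the normalising sum cancels.
Evaluate each component's likelihood at the observed value:
  f_1 = 0.0875172
  f_2 = 0.105489
  f_3 = 0.178972
  f_4 = 0.0320854
Posterior odds = (π_2·f_2) / (π_4·f_4) = (0.26·0.105489) / (0.29·0.0320854) = 0.0274272 / 0.00930477 ≈ 2.948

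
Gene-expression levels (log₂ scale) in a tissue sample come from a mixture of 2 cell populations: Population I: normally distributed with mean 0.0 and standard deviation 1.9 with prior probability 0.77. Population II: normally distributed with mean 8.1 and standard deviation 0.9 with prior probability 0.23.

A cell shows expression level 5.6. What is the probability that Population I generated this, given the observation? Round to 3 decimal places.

By Bayes' theorem, P(k | x) = π_k f_k(x) / Σ_j π_j f_j(x).
Normal densities:
  L_I = (1/(1.9·√(2π)))·exp(−(5.6−0.0)²/(2·1.9²)) = 0.209970·exp(-4.34349) = 0.00272774
  L_II = (1/(0.9·√(2π)))·exp(−(5.6−8.1)²/(2·0.9²)) = 0.443269·exp(-3.85802) = 0.00935726
Unnormalised posteriors:
  π_I·L_I = 0.77 × 0.00272774 = 0.00210036
  π_II·L_II = 0.23 × 0.00935726 = 0.00215217
Sum: 0.00210036 + 0.00215217 = 0.00425253
Responsibility of Population I: 0.00210036 / 0.00425253 ≈ 0.494

0.494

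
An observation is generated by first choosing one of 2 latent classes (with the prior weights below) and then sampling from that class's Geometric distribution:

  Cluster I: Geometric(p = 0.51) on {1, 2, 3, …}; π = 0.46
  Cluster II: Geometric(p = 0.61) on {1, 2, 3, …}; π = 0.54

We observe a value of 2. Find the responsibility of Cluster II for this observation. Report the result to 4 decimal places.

0.5278

P(component k | x) = π_k·f_k(x) / marginal(x), where marginal(x) = Σ_j π_j·f_j(x).
Geometric probabilities:
  f_I = 0.2499
  f_II = 0.2379
Weight by the priors:
  π_I·f_I = 0.46 × 0.2499 = 0.114954
  π_II·f_II = 0.54 × 0.2379 = 0.128466
Marginal: 0.114954 + 0.128466 = 0.24342
P(Cluster II | 2) ≈ 0.5278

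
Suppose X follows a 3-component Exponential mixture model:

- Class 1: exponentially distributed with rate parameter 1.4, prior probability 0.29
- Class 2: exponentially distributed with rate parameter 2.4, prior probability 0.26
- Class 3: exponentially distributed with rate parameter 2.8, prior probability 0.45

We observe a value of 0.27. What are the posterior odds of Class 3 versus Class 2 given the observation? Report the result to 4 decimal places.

1.8125

Only the two components matter; the odds are (π_i f_i(x)) / (π_j f_j(x)).
Evaluate each component's likelihood at the observed value:
  p_1 = 0.959323
  p_2 = 1.25542
  p_3 = 1.31471
Odds = (0.45/0.26) × (1.31471/1.25542) = 1.73077 × 1.04723 ≈ 1.8125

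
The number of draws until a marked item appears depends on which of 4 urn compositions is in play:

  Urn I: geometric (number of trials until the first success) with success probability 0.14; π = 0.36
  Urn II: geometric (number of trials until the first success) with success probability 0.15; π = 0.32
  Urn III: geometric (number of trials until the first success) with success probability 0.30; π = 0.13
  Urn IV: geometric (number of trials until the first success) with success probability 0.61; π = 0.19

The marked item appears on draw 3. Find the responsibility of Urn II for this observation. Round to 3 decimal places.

0.319

P(component k | x) = π_k·f_k(x) / marginal(x), where marginal(x) = Σ_j π_j·f_j(x).
Component likelihoods at x = 3:
  L_I = 0.14·(1−0.14)^2 = 0.14·0.7396 = 0.103544
  L_II = 0.15·(1−0.15)^2 = 0.15·0.7225 = 0.108375
  L_III = 0.30·(1−0.30)^2 = 0.30·0.49 = 0.147
  L_IV = 0.61·(1−0.61)^2 = 0.61·0.1521 = 0.092781
Unnormalised posteriors:
  π_I·L_I = 0.36 × 0.103544 = 0.0372758
  π_II·L_II = 0.32 × 0.108375 = 0.03468
  π_III·L_III = 0.13 × 0.147 = 0.01911
  π_IV·L_IV = 0.19 × 0.092781 = 0.0176284
Evidence: 0.0372758 + 0.03468 + 0.01911 + 0.0176284 = 0.108694
Responsibility of Urn II: 0.03468 / 0.108694 ≈ 0.319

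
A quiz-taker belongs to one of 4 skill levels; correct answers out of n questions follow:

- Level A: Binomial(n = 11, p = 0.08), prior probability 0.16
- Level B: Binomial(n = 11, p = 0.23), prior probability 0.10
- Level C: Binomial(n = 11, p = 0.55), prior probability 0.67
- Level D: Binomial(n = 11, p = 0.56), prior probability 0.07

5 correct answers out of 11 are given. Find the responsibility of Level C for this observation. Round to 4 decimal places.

0.8704

Posterior ∝ prior × likelihood, so P(k | x) ∝ P(Z=k) f_k(x); normalise over all components.
Evaluate each component's likelihood at the observed value:
  p_A = 0.00091795
  p_B = 0.0619763
  p_C = 0.193077
  p_D = 0.184628
Unnormalised posteriors:
  P(Z=A)·p_A = 0.16 × 0.00091795 = 0.000146872
  P(Z=B)·p_B = 0.10 × 0.0619763 = 0.00619763
  P(Z=C)·p_C = 0.67 × 0.193077 = 0.129362
  P(Z=D)·p_D = 0.07 × 0.184628 = 0.012924
Marginal: 0.000146872 + 0.00619763 + 0.129362 + 0.012924 = 0.14863
Responsibility of Level C: 0.129362 / 0.14863 ≈ 0.8704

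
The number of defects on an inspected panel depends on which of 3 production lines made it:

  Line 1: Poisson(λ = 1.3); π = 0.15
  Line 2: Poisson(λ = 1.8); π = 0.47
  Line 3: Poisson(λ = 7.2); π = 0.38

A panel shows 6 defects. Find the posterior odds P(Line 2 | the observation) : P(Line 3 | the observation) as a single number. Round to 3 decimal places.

0.067

Posterior odds = (π_i f_i(x)) / (π_j f_j(x)); the normalising sum cancels.
Poisson probabilities:
  f_1 = e^(−1.3)·1.3^6/6! = 0.00182703
  f_2 = e^(−1.8)·1.8^6/6! = 0.00780859
  f_3 = e^(−7.2)·7.2^6/6! = 0.144458
Posterior odds = (π_2·f_2) / (π_3·f_3) = (0.47·0.00780859) / (0.38·0.144458) = 0.00367004 / 0.0548941 ≈ 0.067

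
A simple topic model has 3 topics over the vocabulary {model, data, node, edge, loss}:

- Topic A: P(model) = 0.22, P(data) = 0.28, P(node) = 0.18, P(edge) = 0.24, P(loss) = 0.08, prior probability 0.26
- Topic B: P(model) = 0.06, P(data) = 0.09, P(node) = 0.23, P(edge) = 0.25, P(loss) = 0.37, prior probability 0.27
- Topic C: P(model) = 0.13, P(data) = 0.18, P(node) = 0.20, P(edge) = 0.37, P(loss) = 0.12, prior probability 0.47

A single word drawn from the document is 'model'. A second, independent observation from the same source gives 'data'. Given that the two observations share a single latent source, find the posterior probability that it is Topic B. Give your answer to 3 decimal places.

0.051

By Bayes' theorem, P(k | x) = P(Z=k) f_k(x) / Σ_j P(Z=j) f_j(x).
Since both observations come from the same component, the likelihood for component k is f_k(x₁)·f_k(x₂).
  f_A = [P(model | comp) = 0.22] × [0.28] = 0.0616
  f_B = [P(model | comp) = 0.06] × [0.09] = 0.0054
  f_C = [P(model | comp) = 0.13] × [0.18] = 0.0234
Prior × likelihood for each component:
  P(Z=A)·f_A = 0.26 × 0.0616 = 0.016016
  P(Z=B)·f_B = 0.27 × 0.0054 = 0.001458
  P(Z=C)·f_C = 0.47 × 0.0234 = 0.010998
Normaliser: 0.016016 + 0.001458 + 0.010998 = 0.028472
P(Topic B | x) ≈ 0.051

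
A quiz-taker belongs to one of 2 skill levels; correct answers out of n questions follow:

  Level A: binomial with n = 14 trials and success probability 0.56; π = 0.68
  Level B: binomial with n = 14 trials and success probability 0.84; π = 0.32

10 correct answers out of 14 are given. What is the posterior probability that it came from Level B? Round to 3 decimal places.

0.322

The responsibility of component k is π_k f_k(x) divided by Σ_j π_j f_j(x).
Component likelihoods at x = 10 correct answers out of 14:
  p_A = 0.113795
  p_B = 0.114738
Prior × likelihood for each component:
  π_A·p_A = 0.68 × 0.113795 = 0.0773809
  π_B·p_B = 0.32 × 0.114738 = 0.0367161
Normaliser: 0.0773809 + 0.0367161 = 0.114097
So the posterior for Level B is 0.0367161 / 0.114097 ≈ 0.322.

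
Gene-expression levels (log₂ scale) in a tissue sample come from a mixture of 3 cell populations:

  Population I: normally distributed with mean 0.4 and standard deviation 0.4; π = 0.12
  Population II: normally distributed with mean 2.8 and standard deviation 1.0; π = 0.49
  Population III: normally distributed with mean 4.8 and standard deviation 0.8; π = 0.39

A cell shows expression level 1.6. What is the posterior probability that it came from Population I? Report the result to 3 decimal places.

P(component k | x) = π_k·f_k(x) / marginal(x), where marginal(x) = Σ_j π_j·f_j(x).
Evaluate each component's likelihood at the observed value:
  p_I = 0.0110796
  p_II = 0.194186
  p_III = 0.000167288
Weight by the priors:
  π_I·p_I = 0.12 × 0.0110796 = 0.00132955
  π_II·p_II = 0.49 × 0.194186 = 0.0951512
  π_III·p_III = 0.39 × 0.000167288 = 6.52422e-05
Normaliser: 0.00132955 + 0.0951512 + 6.52422e-05 = 0.096546
P(Population I | 1.6) = 0.00132955 / 0.096546 ≈ 0.014

0.014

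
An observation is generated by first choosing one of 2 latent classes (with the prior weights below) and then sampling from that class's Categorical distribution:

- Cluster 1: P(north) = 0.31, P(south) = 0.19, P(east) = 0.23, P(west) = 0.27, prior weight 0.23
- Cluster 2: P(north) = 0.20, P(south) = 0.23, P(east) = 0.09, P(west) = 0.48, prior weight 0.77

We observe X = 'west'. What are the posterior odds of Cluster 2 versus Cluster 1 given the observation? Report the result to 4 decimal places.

Since P(k|x) ∝ π_k f_k(x), the posterior odds are π_i f_i(x) / (π_j f_j(x)).
Categorical probabilities:
  p_1 = P(west | comp) = 0.27
  p_2 = P(west | comp) = 0.48
0.3696 / 0.0621 ≈ 5.9517

5.9517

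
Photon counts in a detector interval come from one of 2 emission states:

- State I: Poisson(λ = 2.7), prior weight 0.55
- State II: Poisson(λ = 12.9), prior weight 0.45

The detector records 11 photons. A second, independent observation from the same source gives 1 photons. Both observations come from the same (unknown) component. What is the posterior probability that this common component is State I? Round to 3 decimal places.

0.862

Apply Bayes' rule: the posterior for each component is proportional to its prior times its likelihood at x.
Since both observations come from the same component, the likelihood for component k is f_k(x₁)·f_k(x₂).
  L_I = [9.35946e-05] × [0.181455] = 1.69832e-05
  L_II = [0.103023] × [3.22248e-05] = 3.31989e-06
Multiply by the mixture weights:
  w_I·L_I = 0.55 × 1.69832e-05 = 9.34075e-06
  w_II·L_II = 0.45 × 3.31989e-06 = 1.49395e-06
Evidence: 9.34075e-06 + 1.49395e-06 = 1.08347e-05
P(State I | x) = 9.34075e-06 / 1.08347e-05 ≈ 0.862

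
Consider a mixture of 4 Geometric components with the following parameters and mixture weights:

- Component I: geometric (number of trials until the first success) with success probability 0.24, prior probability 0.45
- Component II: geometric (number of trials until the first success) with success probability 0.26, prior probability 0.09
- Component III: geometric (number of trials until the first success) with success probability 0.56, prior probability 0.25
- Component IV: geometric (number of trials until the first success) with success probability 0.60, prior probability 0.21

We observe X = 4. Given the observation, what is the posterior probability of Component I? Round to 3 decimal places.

0.617

Posterior ∝ prior × likelihood, so P(k | x) ∝ π_k f_k(x); normalise over all components.
Evaluate each component's likelihood at the observed value:
  p_I = 0.105354
  p_II = 0.105358
  p_III = 0.047703
  p_IV = 0.0384
Unnormalised posteriors:
  π_I·p_I = 0.45 × 0.105354 = 0.0474094
  π_II·p_II = 0.09 × 0.105358 = 0.00948224
  π_III·p_III = 0.25 × 0.047703 = 0.0119258
  π_IV·p_IV = 0.21 × 0.0384 = 0.008064
Marginal: 0.0474094 + 0.00948224 + 0.0119258 + 0.008064 = 0.0768814
P(Component I | data) = 0.0474094 / 0.0768814 ≈ 0.617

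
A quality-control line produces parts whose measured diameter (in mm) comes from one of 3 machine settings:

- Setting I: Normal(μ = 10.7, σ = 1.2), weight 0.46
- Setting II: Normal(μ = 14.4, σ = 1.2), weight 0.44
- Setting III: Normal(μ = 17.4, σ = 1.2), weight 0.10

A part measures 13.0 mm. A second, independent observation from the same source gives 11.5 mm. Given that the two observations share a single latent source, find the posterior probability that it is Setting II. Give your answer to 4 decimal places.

By Bayes' theorem, P(k | x) = P(Z=k) f_k(x) / Σ_j P(Z=j) f_j(x).
Since both observations come from the same component, the likelihood for component k is f_k(x₁)·f_k(x₂).
  L_I = [(1/(1.2·√(2π)))·exp(−(13.0−10.7)²/(2·1.2²)) = 0.332452·exp(-1.83681) = 0.0529681] × [0.266207] = 0.0141005
  L_II = [(1/(1.2·√(2π)))·exp(−(13.0−14.4)²/(2·1.2²)) = 0.332452·exp(-0.68056) = 0.168332] × [0.0179279] = 0.00301784
  L_III = [(1/(1.2·√(2π)))·exp(−(13.0−17.4)²/(2·1.2²)) = 0.332452·exp(-6.72222) = 0.000400226] × [1.87282e-06] = 7.4955e-10
Prior × likelihood for each component:
  P(Z=I)·L_I = 0.46 × 0.0141005 = 0.00648621
  P(Z=II)·L_II = 0.44 × 0.00301784 = 0.00132785
  P(Z=III)·L_III = 0.10 × 7.4955e-10 = 7.4955e-11
Normaliser: 0.00648621 + 0.00132785 + 7.4955e-11 = 0.00781406
Responsibility of Setting II: 0.00132785 / 0.00781406 ≈ 0.1699

0.1699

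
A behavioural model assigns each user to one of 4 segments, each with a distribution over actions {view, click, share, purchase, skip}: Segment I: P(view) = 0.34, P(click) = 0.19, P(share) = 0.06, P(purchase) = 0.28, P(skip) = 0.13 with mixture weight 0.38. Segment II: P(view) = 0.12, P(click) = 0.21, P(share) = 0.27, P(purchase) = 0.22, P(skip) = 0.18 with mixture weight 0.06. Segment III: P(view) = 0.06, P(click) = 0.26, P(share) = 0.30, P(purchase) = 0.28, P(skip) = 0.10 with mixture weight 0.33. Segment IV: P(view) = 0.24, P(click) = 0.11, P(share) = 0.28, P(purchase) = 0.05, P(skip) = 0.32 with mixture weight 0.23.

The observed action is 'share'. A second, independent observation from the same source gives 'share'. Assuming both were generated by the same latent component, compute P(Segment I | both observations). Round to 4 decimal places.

Posterior ∝ prior × likelihood, so P(k | x) ∝ P(Z=k) f_k(x); normalise over all components.
Since both observations come from the same component, the likelihood for component k is f_k(x₁)·f_k(x₂).
  f_I = [P(share | comp) = 0.06] × [0.06] = 0.0036
  f_II = [P(share | comp) = 0.27] × [0.27] = 0.0729
  f_III = [P(share | comp) = 0.30] × [0.3] = 0.09
  f_IV = [P(share | comp) = 0.28] × [0.28] = 0.0784
Multiply by the mixture weights:
  P(Z=I)·f_I = 0.38 × 0.0036 = 0.001368
  P(Z=II)·f_II = 0.06 × 0.0729 = 0.004374
  P(Z=III)·f_III = 0.33 × 0.09 = 0.0297
  P(Z=IV)·f_IV = 0.23 × 0.0784 = 0.018032
Denominator: 0.001368 + 0.004374 + 0.0297 + 0.018032 = 0.053474
P(Segment I | x) ≈ 0.0256

0.0256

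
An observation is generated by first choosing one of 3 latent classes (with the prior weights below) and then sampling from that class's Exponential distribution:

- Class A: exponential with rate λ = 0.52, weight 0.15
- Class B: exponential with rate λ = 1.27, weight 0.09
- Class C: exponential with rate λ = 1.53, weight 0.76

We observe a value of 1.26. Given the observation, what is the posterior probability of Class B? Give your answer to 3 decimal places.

0.099

P(component k | x) = P(Z=k)·f_k(x) / marginal(x), where marginal(x) = Σ_j P(Z=j)·f_j(x).
Exponential densities:
  p_A = 0.52·e^(−0.52·1.26) = 0.52·e^(−0.6552) = 0.270056
  p_B = 1.27·e^(−1.27·1.26) = 1.27·e^(−1.6002) = 0.256357
  p_C = 1.53·e^(−1.53·1.26) = 1.53·e^(−1.9278) = 0.222566
Multiply by the mixture weights:
  P(Z=A)·p_A = 0.15 × 0.270056 = 0.0405084
  P(Z=B)·p_B = 0.09 × 0.256357 = 0.0230722
  P(Z=C)·p_C = 0.76 × 0.222566 = 0.16915
Evidence: 0.0405084 + 0.0230722 + 0.16915 = 0.232731
So the posterior for Class B is 0.0230722 / 0.232731 ≈ 0.099.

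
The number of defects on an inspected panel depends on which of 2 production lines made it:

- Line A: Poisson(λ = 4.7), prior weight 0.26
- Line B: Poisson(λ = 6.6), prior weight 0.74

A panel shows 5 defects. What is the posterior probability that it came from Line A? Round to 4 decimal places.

The responsibility of component k is π_k f_k(x) divided by Σ_j π_j f_j(x).
Component likelihoods at x = 5 defects:
  p_A = 0.17383
  p_B = 0.141969
Weight by the priors:
  π_A·p_A = 0.26 × 0.17383 = 0.0451957
  π_B·p_B = 0.74 × 0.141969 = 0.105057
Denominator: 0.0451957 + 0.105057 = 0.150253
P(Line A | data) = 0.0451957 / 0.150253 ≈ 0.3008

0.3008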